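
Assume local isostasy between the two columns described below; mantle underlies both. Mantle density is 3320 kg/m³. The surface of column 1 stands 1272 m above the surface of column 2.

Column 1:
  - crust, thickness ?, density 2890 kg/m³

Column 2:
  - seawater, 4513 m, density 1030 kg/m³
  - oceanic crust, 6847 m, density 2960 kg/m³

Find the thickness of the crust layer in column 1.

Take the compensation level at the base of the deeper column (depth z_c below the surface of column 1) and equate Σ ρ_i t_i down to z_c; mantle fills any gap and the z_c terms cancel.
Column 1: x×2890 + (z_c − 0 − x)×3320
Column 2: 1272×0 + 4513×1030 + 6847×2960 + (z_c − 1272 − 11360)×3320
The z_c×3320 term appears on both sides and cancels. Collect the known terms of each column as K = Σ(ρt)_known − 3320 × (depth of known layers): K_1 = 0 − 3320×0 = 0; K_2 = 24915510 − 3320×(1272 + 11360) = −17022730.
Balance: K_1 − x×(3320 − 2890) = K_2, so x = (K_1 − K_2)/(3320 − 2890) = 17022700/430 = 39600 m.

39600 m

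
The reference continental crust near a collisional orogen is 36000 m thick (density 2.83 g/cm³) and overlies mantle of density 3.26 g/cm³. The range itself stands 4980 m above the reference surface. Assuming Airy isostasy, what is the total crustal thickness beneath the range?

73800 m

Root depth r = h ρ_c / (ρ_m − ρ_c) = 4980 m × 2.83 / 0.43 = 32780 m.
Total thickness = T + h + r = 36000 m + 4980 m + 32780 m = 73800 m.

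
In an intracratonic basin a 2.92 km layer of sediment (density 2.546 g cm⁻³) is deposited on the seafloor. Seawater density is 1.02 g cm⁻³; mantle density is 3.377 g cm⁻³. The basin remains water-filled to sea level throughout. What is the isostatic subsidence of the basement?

1.89 km

Submarine loading: the sediment displaces seawater, and the subsidence is in turn flooded, so s (ρ_m − ρ_w) = t (ρ_sed − ρ_w).
s = 2.92 km × (2.546 − 1.02) / (3.377 − 1.02) = 1.89 km.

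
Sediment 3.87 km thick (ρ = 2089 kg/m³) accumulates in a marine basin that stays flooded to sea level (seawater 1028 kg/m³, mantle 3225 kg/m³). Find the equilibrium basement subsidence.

1.87 km

Submarine loading: the sediment displaces seawater, and the subsidence is in turn flooded, so s (ρ_m − ρ_w) = t (ρ_sed − ρ_w).
s = 3.87 km × (2089 − 1028) / (3225 − 1028) = 1.87 km.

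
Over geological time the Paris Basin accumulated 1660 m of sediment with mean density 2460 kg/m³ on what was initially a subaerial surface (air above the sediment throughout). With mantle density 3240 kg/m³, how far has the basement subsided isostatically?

1260 m

Subaerial load: s = t ρ_sed / ρ_m = 1660 m × 2460/3240 = 1260 m.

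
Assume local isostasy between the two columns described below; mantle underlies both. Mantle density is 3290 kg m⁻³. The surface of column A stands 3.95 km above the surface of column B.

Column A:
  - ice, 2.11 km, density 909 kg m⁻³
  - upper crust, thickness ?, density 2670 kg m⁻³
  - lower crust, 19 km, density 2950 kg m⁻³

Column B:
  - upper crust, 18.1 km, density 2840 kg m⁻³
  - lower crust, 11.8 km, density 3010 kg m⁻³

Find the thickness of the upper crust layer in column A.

20.9 km

Take the compensation level at the base of the deeper column (depth z_c below the surface of column A) and equate Σ ρ_i t_i down to z_c; mantle fills any gap and the z_c terms cancel.
Column A: 2.11×909 + x×2670 + 19×2950 + (z_c − 21.11 − x)×3290
Column B: 3.95×0 + 18.1×2840 + 11.8×3010 + (z_c − 3.95 − 29.9)×3290
The z_c×3290 term appears on both sides and cancels. Collect the known terms of each column as K = Σ(ρt)_known − 3290 × (depth of known layers): K_A = 57967.99 − 3290×21.11 = −11483.91; K_B = 86922 − 3290×(3.95 + 29.9) = −24444.5.
Balance: K_A − x×(3290 − 2670) = K_B, so x = (K_A − K_B)/(3290 − 2670) = 12960.6/620 = 20.9 km.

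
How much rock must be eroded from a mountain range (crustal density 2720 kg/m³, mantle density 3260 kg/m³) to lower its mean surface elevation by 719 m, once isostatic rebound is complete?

Net drop Δ = e − u = e − e ρ_c/ρ_m = e (ρ_m − ρ_c)/ρ_m.
e = Δ ρ_m/(ρ_m − ρ_c) = 719 m × 3260/540 = 4340 m.

4340 m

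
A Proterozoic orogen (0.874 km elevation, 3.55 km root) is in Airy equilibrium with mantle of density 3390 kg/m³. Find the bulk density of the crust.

2720 kg/m³

ρ_c h = (ρ_m − ρ_c) r → ρ_c (h + r) = ρ_m r → ρ_c = ρ_m r / (h + r).
ρ_c = 3390 × 3.55 km / (0.874 km + 3.55 km) = 2720 kg/m³.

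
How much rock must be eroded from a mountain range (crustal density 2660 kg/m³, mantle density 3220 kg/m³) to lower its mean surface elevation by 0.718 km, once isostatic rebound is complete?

4.13 km

Net drop Δ = e − u = e − e ρ_c/ρ_m = e (ρ_m − ρ_c)/ρ_m.
e = Δ ρ_m/(ρ_m − ρ_c) = 0.718 km × 3220/560 = 4.13 km.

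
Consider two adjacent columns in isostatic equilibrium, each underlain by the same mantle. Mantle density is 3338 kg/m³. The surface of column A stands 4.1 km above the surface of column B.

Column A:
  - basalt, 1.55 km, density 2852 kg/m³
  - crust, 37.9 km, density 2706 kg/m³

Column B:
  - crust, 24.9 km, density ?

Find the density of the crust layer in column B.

Take the compensation level at the base of the deeper column (depth z_c below the surface of column A) and equate Σ ρ_i t_i down to z_c; mantle fills any gap and the z_c terms cancel.
Column A: 1.55×2852 + 37.9×2706 + (z_c − 39.45)×3338
Column B: 4.1×0 + 24.9×ρ + (z_c − 4.1 − 24.9)×3338
The z_c×3338 term appears on both sides and cancels. Collect the known terms of each column as K = Σ(ρt)_known − 3338 × (depth of known layers): K_A = 106978 − 3338×39.45 = −24706.1; K_B = 0 − 3338×(4.1 + 24.9) = −96802.
Balance: K_A = K_B + 24.9×ρ, so ρ = (K_A − K_B)/24.9 = 72095.9/24.9 = 2900 kg/m³.

2900 kg/m³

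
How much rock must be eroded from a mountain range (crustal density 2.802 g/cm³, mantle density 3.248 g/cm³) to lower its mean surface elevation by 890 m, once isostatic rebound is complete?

Net drop Δ = e − u = e − e ρ_c/ρ_m = e (ρ_m − ρ_c)/ρ_m.
e = Δ ρ_m/(ρ_m − ρ_c) = 890 m × 3.248/0.446 = 6480 m.

6480 m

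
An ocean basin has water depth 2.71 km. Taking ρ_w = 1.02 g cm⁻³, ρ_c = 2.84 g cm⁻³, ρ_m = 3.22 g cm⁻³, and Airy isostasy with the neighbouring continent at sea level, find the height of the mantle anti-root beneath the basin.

Equating mass per unit area of the two columns: replacing crust with seawater at the top is compensated by replacing crust with mantle at the base: d (ρ_c − ρ_w) = a (ρ_m − ρ_c).
a = d (ρ_c − ρ_w)/(ρ_m − ρ_c) = 2.71 km × 1.82/0.38 = 13 km.

13 km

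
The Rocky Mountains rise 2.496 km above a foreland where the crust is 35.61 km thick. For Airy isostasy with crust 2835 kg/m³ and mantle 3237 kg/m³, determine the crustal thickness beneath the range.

55.7 km

Root depth r = h ρ_c / (ρ_m − ρ_c) = 2.496 km × 2835 / 402 = 17.6 km.
Total thickness = T + h + r = 35.61 km + 2.496 km + 17.6 km = 55.7 km.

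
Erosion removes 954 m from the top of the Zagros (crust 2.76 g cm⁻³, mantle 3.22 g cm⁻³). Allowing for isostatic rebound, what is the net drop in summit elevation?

136 m

Rebound u = e ρ_c/ρ_m = 954 m × 2.76/3.22 = 817.7 m.
Net surface drop = e − u = 954 m − 817.7 m = e (ρ_m − ρ_c)/ρ_m = 136 m.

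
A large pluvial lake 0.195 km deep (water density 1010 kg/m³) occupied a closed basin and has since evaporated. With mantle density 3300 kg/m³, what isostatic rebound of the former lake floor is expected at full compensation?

0.0597 km

u = d ρ_w/ρ_m = 0.195 km × 1010/3300 = 0.0597 km.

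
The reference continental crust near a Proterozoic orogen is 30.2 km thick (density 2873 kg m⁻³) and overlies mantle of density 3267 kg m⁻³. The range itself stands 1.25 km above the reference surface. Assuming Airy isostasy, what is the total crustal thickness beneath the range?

Root depth r = h ρ_c / (ρ_m − ρ_c) = 1.25 km × 2873 / 394 = 9.115 km.
Total thickness = T + h + r = 30.2 km + 1.25 km + 9.115 km = 40.6 km.

40.6 km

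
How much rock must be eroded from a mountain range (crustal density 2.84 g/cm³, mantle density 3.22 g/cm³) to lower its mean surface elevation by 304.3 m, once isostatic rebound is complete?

2580 m

Net drop Δ = e − u = e − e ρ_c/ρ_m = e (ρ_m − ρ_c)/ρ_m.
e = Δ ρ_m/(ρ_m − ρ_c) = 304.3 m × 3.22/0.38 = 2580 m.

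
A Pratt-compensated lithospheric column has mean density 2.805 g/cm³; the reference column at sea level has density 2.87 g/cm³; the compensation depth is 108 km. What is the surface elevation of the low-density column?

ρ_ref D = ρ (D + h) → h = D (ρ_ref − ρ)/ρ.
h = 108 km × (2.87 − 2.805)/2.805 = 2.5 km.

2.5 km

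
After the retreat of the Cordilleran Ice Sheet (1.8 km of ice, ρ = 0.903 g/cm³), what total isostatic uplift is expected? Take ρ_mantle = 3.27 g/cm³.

Removing the load lets mantle flow back in; uplift u satisfies ρ_ice t = ρ_m u.
u = t ρ_ice/ρ_m = 1.8 km × 0.903/3.27 = 0.497 km.

0.497 km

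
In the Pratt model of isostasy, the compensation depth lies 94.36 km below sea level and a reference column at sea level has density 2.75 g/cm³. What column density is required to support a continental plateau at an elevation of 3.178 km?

Pratt balance: ρ_ref D = ρ (D + h).
ρ = ρ_ref D/(D + h) = 2.75 × 94.36 km/(94.36 km + 3.178 km) = 2.66 g/cm³.

2.66 g/cm³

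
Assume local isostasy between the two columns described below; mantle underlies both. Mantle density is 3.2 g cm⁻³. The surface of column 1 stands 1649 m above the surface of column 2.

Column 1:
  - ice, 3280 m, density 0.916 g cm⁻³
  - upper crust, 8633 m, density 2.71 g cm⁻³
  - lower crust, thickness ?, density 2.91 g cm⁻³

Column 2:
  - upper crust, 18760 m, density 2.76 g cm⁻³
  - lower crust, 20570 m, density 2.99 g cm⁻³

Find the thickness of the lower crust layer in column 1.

21100 m

Take the compensation level at the base of the deeper column (depth z_c below the surface of column 1) and equate Σ ρ_i t_i down to z_c; mantle fills any gap and the z_c terms cancel.
Column 1: 3280×0.916 + 8633×2.71 + x×2.91 + (z_c − 11913 − x)×3.2
Column 2: 1649×0 + 18760×2.76 + 20570×2.99 + (z_c − 1649 − 39330)×3.2
The z_c×3.2 term appears on both sides and cancels. Collect the known terms of each column as K = Σ(ρt)_known − 3.2 × (depth of known layers): K_1 = 26399.91 − 3.2×11913 = −11721.69; K_2 = 113281.9 − 3.2×(1649 + 39330) = −17850.9.
Balance: K_1 − x×(3.2 − 2.91) = K_2, so x = (K_1 − K_2)/(3.2 − 2.91) = 6129.21/0.29 = 21100 m.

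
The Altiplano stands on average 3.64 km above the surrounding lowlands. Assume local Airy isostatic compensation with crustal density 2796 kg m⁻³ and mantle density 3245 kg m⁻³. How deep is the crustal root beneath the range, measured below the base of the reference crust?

By Archimedes' principle applied to the lithosphere: the weight of the topography is balanced by the buoyancy of the root, ρ_c h = (ρ_m − ρ_c) r.
r = h · ρ_c / (ρ_m − ρ_c) = 3.64 km × 2796 / (3245 − 2796) = 22.7 km.

22.7 km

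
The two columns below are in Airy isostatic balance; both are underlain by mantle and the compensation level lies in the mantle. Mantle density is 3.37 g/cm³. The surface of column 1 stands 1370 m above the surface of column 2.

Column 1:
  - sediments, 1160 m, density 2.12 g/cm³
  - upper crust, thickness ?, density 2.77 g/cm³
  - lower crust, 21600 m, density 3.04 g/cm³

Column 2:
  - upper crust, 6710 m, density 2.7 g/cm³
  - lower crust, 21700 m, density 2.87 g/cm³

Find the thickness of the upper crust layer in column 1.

Take the compensation level at the base of the deeper column (depth z_c below the surface of column 1) and equate Σ ρ_i t_i down to z_c; mantle fills any gap and the z_c terms cancel.
Column 1: 1160×2.12 + x×2.77 + 21600×3.04 + (z_c − 22760 − x)×3.37
Column 2: 1370×0 + 6710×2.7 + 21700×2.87 + (z_c − 1370 − 28410)×3.37
The z_c×3.37 term appears on both sides and cancels. Collect the known terms of each column as K = Σ(ρt)_known − 3.37 × (depth of known layers): K_1 = 68123.2 − 3.37×22760 = −8578; K_2 = 80396 − 3.37×(1370 + 28410) = −19962.6.
Balance: K_1 − x×(3.37 − 2.77) = K_2, so x = (K_1 − K_2)/(3.37 − 2.77) = 11384.6/0.6 = 19000 m.

19000 m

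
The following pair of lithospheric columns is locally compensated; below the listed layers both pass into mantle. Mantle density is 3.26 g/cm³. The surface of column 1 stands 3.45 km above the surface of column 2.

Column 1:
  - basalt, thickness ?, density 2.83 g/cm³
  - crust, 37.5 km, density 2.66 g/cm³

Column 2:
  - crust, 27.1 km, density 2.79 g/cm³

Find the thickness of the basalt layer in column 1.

3.45 km

Take the compensation level at the base of the deeper column (depth z_c below the surface of column 1) and equate Σ ρ_i t_i down to z_c; mantle fills any gap and the z_c terms cancel.
Column 1: x×2.83 + 37.5×2.66 + (z_c − 37.5 − x)×3.26
Column 2: 3.45×0 + 27.1×2.79 + (z_c − 3.45 − 27.1)×3.26
The z_c×3.26 term appears on both sides and cancels. Collect the known terms of each column as K = Σ(ρt)_known − 3.26 × (depth of known layers): K_1 = 99.75 − 3.26×37.5 = −22.5; K_2 = 75.609 − 3.26×(3.45 + 27.1) = −23.984.
Balance: K_1 − x×(3.26 − 2.83) = K_2, so x = (K_1 − K_2)/(3.26 − 2.83) = 1.484/0.43 = 3.45 km.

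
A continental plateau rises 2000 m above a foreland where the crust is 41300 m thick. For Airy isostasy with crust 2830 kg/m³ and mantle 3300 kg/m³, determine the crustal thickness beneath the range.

Root depth r = h ρ_c / (ρ_m − ρ_c) = 2000 m × 2830 / 470 = 12040 m.
Total thickness = T + h + r = 41300 m + 2000 m + 12040 m = 55300 m.

55300 m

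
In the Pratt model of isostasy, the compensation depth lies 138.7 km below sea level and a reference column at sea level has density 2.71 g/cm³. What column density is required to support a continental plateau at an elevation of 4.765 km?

Pratt balance: ρ_ref D = ρ (D + h).
ρ = ρ_ref D/(D + h) = 2.71 × 138.7 km/(138.7 km + 4.765 km) = 2.62 g/cm³.

2.62 g/cm³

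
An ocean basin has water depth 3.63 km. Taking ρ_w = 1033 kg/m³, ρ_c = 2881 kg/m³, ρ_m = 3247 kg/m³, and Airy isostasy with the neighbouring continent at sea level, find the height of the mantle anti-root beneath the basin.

18.3 km

Isostatic balance requires: replacing crust with seawater at the top is compensated by replacing crust with mantle at the base: d (ρ_c − ρ_w) = a (ρ_m − ρ_c).
a = d (ρ_c − ρ_w)/(ρ_m − ρ_c) = 3.63 km × 1848/366 = 18.3 km.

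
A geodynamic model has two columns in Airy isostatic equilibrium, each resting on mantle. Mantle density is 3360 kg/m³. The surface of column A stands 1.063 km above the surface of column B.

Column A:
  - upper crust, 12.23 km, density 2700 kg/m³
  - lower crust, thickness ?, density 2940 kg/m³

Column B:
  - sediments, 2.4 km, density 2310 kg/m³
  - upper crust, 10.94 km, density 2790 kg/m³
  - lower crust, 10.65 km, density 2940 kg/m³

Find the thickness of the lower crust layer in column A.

20.8 km

Take the compensation level at the base of the deeper column (depth z_c below the surface of column A) and equate Σ ρ_i t_i down to z_c; mantle fills any gap and the z_c terms cancel.
Column A: 12.23×2700 + x×2940 + (z_c − 12.23 − x)×3360
Column B: 1.063×0 + 2.4×2310 + 10.94×2790 + 10.65×2940 + (z_c − 1.063 − 23.99)×3360
The z_c×3360 term appears on both sides and cancels. Collect the known terms of each column as K = Σ(ρt)_known − 3360 × (depth of known layers): K_A = 33021 − 3360×12.23 = −8071.8; K_B = 67377.6 − 3360×(1.063 + 23.99) = −16800.48.
Balance: K_A − x×(3360 − 2940) = K_B, so x = (K_A − K_B)/(3360 − 2940) = 8728.68/420 = 20.8 km.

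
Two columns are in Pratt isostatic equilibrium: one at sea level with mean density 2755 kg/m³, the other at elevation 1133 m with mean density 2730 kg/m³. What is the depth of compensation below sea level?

ρ_ref D = ρ (D + h) → D (ρ_ref − ρ) = ρ h.
D = ρ h/(ρ_ref − ρ) = 2730 × 1133 m/(2755 − 2730) = 124000 m.

124000 m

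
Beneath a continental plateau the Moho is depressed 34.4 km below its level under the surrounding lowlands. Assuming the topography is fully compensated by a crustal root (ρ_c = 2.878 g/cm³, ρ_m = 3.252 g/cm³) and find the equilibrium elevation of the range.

4.47 km

By Archimedes' principle applied to the lithosphere: ρ_c h = (ρ_m − ρ_c) r.
h = r (ρ_m − ρ_c) / ρ_c = 34.4 km × (3.252 − 2.878) / 2.878 = 4.47 km.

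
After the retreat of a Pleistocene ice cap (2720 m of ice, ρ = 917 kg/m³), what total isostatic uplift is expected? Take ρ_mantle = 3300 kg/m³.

756 m

Removing the load lets mantle flow back in; uplift u satisfies ρ_ice t = ρ_m u.
u = t ρ_ice/ρ_m = 2720 m × 917/3300 = 756 m.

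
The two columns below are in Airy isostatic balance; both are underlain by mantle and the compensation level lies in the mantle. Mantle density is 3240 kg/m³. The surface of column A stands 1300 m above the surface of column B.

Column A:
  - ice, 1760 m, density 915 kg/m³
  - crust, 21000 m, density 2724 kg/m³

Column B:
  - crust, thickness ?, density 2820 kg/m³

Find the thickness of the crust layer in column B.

Take the compensation level at the base of the deeper column (depth z_c below the surface of column A) and equate Σ ρ_i t_i down to z_c; mantle fills any gap and the z_c terms cancel.
Column A: 1760×915 + 21000×2724 + (z_c − 22760)×3240
Column B: 1300×0 + x×2820 + (z_c − 1300 − 0 − x)×3240
The z_c×3240 term appears on both sides and cancels. Collect the known terms of each column as K = Σ(ρt)_known − 3240 × (depth of known layers): K_A = 58814400 − 3240×22760 = −14928000; K_B = 0 − 3240×(1300 + 0) = −4212000.
Balance: K_A = K_B − x×(3240 − 2820), so x = (K_B − K_A)/(3240 − 2820) = 10716000/420 = 25500 m.

25500 m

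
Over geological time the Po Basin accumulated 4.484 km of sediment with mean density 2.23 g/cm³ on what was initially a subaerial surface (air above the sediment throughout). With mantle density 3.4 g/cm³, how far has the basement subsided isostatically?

Subaerial load: s = t ρ_sed / ρ_m = 4.484 km × 2.23/3.4 = 2.94 km.

2.94 km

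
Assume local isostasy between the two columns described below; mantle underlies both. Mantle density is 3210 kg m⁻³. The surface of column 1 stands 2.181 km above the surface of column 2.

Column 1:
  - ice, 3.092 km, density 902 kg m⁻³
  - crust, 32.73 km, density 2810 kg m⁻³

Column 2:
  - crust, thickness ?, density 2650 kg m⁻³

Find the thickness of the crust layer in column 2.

23.6 km

Take the compensation level at the base of the deeper column (depth z_c below the surface of column 1) and equate Σ ρ_i t_i down to z_c; mantle fills any gap and the z_c terms cancel.
Column 1: 3.092×902 + 32.73×2810 + (z_c − 35.822)×3210
Column 2: 2.181×0 + x×2650 + (z_c − 2.181 − 0 − x)×3210
The z_c×3210 term appears on both sides and cancels. Collect the known terms of each column as K = Σ(ρt)_known − 3210 × (depth of known layers): K_1 = 94760.284 − 3210×35.822 = −20228.336; K_2 = 0 − 3210×(2.181 + 0) = −7001.01.
Balance: K_1 = K_2 − x×(3210 − 2650), so x = (K_2 − K_1)/(3210 − 2650) = 13227.3/560 = 23.6 km.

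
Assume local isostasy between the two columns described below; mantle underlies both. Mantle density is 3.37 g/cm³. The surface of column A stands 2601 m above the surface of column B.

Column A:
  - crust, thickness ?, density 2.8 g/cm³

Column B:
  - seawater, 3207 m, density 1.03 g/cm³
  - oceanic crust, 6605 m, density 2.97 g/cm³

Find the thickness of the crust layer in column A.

33200 m

Take the compensation level at the base of the deeper column (depth z_c below the surface of column A) and equate Σ ρ_i t_i down to z_c; mantle fills any gap and the z_c terms cancel.
Column A: x×2.8 + (z_c − 0 − x)×3.37
Column B: 2601×0 + 3207×1.03 + 6605×2.97 + (z_c − 2601 − 9812)×3.37
The z_c×3.37 term appears on both sides and cancels. Collect the known terms of each column as K = Σ(ρt)_known − 3.37 × (depth of known layers): K_A = 0 − 3.37×0 = 0; K_B = 22920.06 − 3.37×(2601 + 9812) = −18911.75.
Balance: K_A − x×(3.37 − 2.8) = K_B, so x = (K_A − K_B)/(3.37 − 2.8) = 18911.8/0.57 = 33200 m.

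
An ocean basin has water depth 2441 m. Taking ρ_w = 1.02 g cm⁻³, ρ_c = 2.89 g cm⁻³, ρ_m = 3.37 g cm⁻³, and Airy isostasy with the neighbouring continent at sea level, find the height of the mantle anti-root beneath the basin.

9510 m

By Archimedes' principle applied to the lithosphere: replacing crust with seawater at the top is compensated by replacing crust with mantle at the base: d (ρ_c − ρ_w) = a (ρ_m − ρ_c).
a = d (ρ_c − ρ_w)/(ρ_m − ρ_c) = 2441 m × 1.87/0.48 = 9510 m.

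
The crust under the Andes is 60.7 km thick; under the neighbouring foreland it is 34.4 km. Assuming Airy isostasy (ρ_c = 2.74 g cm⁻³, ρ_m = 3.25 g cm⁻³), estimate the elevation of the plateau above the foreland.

4.13 km

Excess crust Δ = 60.7 km − 34.4 km = 26.3 km, split between elevation h and root r with h + r = Δ.
Airy balance ρ_c h = (ρ_m − ρ_c) r gives r = h ρ_c/(ρ_m − ρ_c), so h (1 + ρ_c/(ρ_m − ρ_c)) = Δ, i.e. h = Δ (ρ_m − ρ_c)/ρ_m.
h = 26.3 km × 0.51/3.25 = 4.13 km.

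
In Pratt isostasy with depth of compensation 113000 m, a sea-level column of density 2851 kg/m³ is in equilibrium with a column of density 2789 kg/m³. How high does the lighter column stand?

ρ_ref D = ρ (D + h) → h = D (ρ_ref − ρ)/ρ.
h = 113000 m × (2851 − 2789)/2789 = 2510 m.

2510 m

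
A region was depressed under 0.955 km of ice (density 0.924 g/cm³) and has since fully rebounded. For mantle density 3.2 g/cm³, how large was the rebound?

Removing the load lets mantle flow back in; uplift u satisfies ρ_ice t = ρ_m u.
u = t ρ_ice/ρ_m = 0.955 km × 0.924/3.2 = 0.276 km.

0.276 km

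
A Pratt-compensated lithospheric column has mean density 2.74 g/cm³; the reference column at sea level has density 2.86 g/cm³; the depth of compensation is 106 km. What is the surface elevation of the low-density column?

ρ_ref D = ρ (D + h) → h = D (ρ_ref − ρ)/ρ.
h = 106 km × (2.86 − 2.74)/2.74 = 4.64 km.

4.64 km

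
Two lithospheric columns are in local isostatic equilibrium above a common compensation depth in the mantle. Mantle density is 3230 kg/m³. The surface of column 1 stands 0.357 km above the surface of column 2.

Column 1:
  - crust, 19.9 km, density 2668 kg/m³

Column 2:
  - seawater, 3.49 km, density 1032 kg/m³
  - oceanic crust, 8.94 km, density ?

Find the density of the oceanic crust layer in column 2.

Take the compensation level at the base of the deeper column (depth z_c below the surface of column 1) and equate Σ ρ_i t_i down to z_c; mantle fills any gap and the z_c terms cancel.
Column 1: 19.9×2668 + (z_c − 19.9)×3230
Column 2: 0.357×0 + 3.49×1032 + 8.94×ρ + (z_c − 0.357 − 12.43)×3230
The z_c×3230 term appears on both sides and cancels. Collect the known terms of each column as K = Σ(ρt)_known − 3230 × (depth of known layers): K_1 = 53093.2 − 3230×19.9 = −11183.8; K_2 = 3601.68 − 3230×(0.357 + 12.43) = −37700.33.
Balance: K_1 = K_2 + 8.94×ρ, so ρ = (K_1 − K_2)/8.94 = 26516.5/8.94 = 2970 kg/m³.

2970 kg/m³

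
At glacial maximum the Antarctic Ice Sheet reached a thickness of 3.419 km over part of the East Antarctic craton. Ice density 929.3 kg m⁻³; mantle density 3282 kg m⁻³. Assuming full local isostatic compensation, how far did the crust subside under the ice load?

0.968 km

Balancing pressure at the compensation depth: the ice load ρ_ice t is balanced by mantle displaced below, ρ_m s.
s = t ρ_ice / ρ_m = 3.419 km × 929.3/3282 = 0.968 km.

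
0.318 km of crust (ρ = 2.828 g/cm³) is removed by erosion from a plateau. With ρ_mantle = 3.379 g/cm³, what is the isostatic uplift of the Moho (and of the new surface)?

Unloading: uplift u = e ρ_c/ρ_m = 0.318 km × 2.828/3.379 = 0.266 km.

0.266 km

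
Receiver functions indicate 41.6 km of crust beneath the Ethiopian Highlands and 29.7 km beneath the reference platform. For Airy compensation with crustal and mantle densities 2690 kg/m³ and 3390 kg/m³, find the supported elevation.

2.46 km

Excess crust Δ = 41.6 km − 29.7 km = 11.9 km, split between elevation h and root r with h + r = Δ.
Airy balance ρ_c h = (ρ_m − ρ_c) r gives r = h ρ_c/(ρ_m − ρ_c), so h (1 + ρ_c/(ρ_m − ρ_c)) = Δ, i.e. h = Δ (ρ_m − ρ_c)/ρ_m.
h = 11.9 km × 700/3390 = 2.46 km.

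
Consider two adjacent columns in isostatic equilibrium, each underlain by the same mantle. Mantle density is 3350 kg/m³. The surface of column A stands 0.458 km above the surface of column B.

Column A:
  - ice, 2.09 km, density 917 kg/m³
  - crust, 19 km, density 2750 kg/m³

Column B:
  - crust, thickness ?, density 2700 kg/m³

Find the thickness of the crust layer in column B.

23 km

Take the compensation level at the base of the deeper column (depth z_c below the surface of column A) and equate Σ ρ_i t_i down to z_c; mantle fills any gap and the z_c terms cancel.
Column A: 2.09×917 + 19×2750 + (z_c − 21.09)×3350
Column B: 0.458×0 + x×2700 + (z_c − 0.458 − 0 − x)×3350
The z_c×3350 term appears on both sides and cancels. Collect the known terms of each column as K = Σ(ρt)_known − 3350 × (depth of known layers): K_A = 54166.53 − 3350×21.09 = −16484.97; K_B = 0 − 3350×(0.458 + 0) = −1534.3.
Balance: K_A = K_B − x×(3350 − 2700), so x = (K_B − K_A)/(3350 − 2700) = 14950.7/650 = 23 km.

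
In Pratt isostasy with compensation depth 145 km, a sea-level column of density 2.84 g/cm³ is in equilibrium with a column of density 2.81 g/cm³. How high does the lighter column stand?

ρ_ref D = ρ (D + h) → h = D (ρ_ref − ρ)/ρ.
h = 145 km × (2.84 − 2.81)/2.81 = 1.55 km.

1.55 km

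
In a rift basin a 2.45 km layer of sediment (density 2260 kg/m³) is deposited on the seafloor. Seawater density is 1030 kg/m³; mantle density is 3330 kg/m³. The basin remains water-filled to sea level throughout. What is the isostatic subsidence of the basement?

Submarine loading: the sediment displaces seawater, and the subsidence is in turn flooded, so s (ρ_m − ρ_w) = t (ρ_sed − ρ_w).
s = 2.45 km × (2260 − 1030) / (3330 − 1030) = 1.31 km.

1.31 km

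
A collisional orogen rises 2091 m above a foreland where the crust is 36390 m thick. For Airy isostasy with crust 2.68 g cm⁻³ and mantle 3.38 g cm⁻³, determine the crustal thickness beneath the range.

Root depth r = h ρ_c / (ρ_m − ρ_c) = 2091 m × 2.68 / 0.7 = 8006 m.
Total thickness = T + h + r = 36390 m + 2091 m + 8006 m = 46500 m.

46500 m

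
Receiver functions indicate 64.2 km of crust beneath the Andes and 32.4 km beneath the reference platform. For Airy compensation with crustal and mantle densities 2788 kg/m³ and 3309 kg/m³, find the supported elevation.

Excess crust Δ = 64.2 km − 32.4 km = 31.8 km, split between elevation h and root r with h + r = Δ.
Airy balance ρ_c h = (ρ_m − ρ_c) r gives r = h ρ_c/(ρ_m − ρ_c), so h (1 + ρ_c/(ρ_m − ρ_c)) = Δ, i.e. h = Δ (ρ_m − ρ_c)/ρ_m.
h = 31.8 km × 521/3309 = 5.01 km.

5.01 km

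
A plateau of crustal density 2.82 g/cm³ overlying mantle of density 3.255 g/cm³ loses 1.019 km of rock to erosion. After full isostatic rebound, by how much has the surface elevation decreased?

Rebound u = e ρ_c/ρ_m = 1.019 km × 2.82/3.255 = 0.8828 km.
Net surface drop = e − u = 1.019 km − 0.8828 km = e (ρ_m − ρ_c)/ρ_m = 0.136 km.

0.136 km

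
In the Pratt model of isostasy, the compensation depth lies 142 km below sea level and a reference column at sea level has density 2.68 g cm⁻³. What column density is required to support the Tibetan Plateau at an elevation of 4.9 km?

Pratt balance: ρ_ref D = ρ (D + h).
ρ = ρ_ref D/(D + h) = 2.68 × 142 km/(142 km + 4.9 km) = 2.59 g cm⁻³.

2.59 g cm⁻³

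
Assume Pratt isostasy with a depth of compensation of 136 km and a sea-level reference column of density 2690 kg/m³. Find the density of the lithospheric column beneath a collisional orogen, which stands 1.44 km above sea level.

2660 kg/m³

Pratt balance: ρ_ref D = ρ (D + h).
ρ = ρ_ref D/(D + h) = 2690 × 136 km/(136 km + 1.44 km) = 2660 kg/m³.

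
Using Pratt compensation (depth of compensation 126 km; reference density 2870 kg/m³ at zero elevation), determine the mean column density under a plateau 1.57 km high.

Pratt balance: ρ_ref D = ρ (D + h).
ρ = ρ_ref D/(D + h) = 2870 × 126 km/(126 km + 1.57 km) = 2830 kg/m³.

2830 kg/m³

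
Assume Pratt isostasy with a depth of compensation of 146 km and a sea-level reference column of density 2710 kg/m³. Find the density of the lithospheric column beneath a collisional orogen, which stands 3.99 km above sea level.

Pratt balance: ρ_ref D = ρ (D + h).
ρ = ρ_ref D/(D + h) = 2710 × 146 km/(146 km + 3.99 km) = 2640 kg/m³.

2640 kg/m³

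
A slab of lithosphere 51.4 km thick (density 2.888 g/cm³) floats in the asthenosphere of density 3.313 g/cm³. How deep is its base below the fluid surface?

Draft d = t ρ_obj/ρ_fluid = 51.4 km × 2.888/3.313 = 44.8 km.

44.8 km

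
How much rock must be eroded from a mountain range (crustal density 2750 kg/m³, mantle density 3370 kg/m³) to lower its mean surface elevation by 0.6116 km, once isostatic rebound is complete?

3.32 km

Net drop Δ = e − u = e − e ρ_c/ρ_m = e (ρ_m − ρ_c)/ρ_m.
e = Δ ρ_m/(ρ_m − ρ_c) = 0.6116 km × 3370/620 = 3.32 km.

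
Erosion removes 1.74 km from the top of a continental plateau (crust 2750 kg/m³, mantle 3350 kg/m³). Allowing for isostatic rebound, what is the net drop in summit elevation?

Rebound u = e ρ_c/ρ_m = 1.74 km × 2750/3350 = 1.428 km.
Net surface drop = e − u = 1.74 km − 1.428 km = e (ρ_m − ρ_c)/ρ_m = 0.312 km.

0.312 km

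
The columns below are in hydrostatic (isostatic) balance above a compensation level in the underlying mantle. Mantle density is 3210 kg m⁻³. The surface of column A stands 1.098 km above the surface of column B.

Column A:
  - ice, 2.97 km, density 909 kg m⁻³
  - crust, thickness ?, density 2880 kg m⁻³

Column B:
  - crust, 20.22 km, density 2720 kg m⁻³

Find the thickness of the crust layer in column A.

Take the compensation level at the base of the deeper column (depth z_c below the surface of column A) and equate Σ ρ_i t_i down to z_c; mantle fills any gap and the z_c terms cancel.
Column A: 2.97×909 + x×2880 + (z_c − 2.97 − x)×3210
Column B: 1.098×0 + 20.22×2720 + (z_c − 1.098 − 20.22)×3210
The z_c×3210 term appears on both sides and cancels. Collect the known terms of each column as K = Σ(ρt)_known − 3210 × (depth of known layers): K_A = 2699.73 − 3210×2.97 = −6833.97; K_B = 54998.4 − 3210×(1.098 + 20.22) = −13432.38.
Balance: K_A − x×(3210 − 2880) = K_B, so x = (K_A − K_B)/(3210 − 2880) = 6598.41/330 = 20 km.

20 km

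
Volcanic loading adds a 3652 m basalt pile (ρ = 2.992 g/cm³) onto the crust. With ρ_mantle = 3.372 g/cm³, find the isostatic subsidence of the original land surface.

Subaerial loading: s = t ρ_load / ρ_m.
s = 3652 m × 2.992/3.372 = 3240 m.

3240 m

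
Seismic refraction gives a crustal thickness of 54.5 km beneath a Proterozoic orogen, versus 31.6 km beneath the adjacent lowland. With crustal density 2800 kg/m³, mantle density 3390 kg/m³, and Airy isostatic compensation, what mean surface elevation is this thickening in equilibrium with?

3.99 km

Excess crust Δ = 54.5 km − 31.6 km = 22.9 km, split between elevation h and root r with h + r = Δ.
Airy balance ρ_c h = (ρ_m − ρ_c) r gives r = h ρ_c/(ρ_m − ρ_c), so h (1 + ρ_c/(ρ_m − ρ_c)) = Δ, i.e. h = Δ (ρ_m − ρ_c)/ρ_m.
h = 22.9 km × 590/3390 = 3.99 km.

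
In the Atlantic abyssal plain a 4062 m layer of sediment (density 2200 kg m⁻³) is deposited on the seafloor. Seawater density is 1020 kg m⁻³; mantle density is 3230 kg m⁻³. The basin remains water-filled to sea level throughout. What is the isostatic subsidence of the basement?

Submarine loading: the sediment displaces seawater, and the subsidence is in turn flooded, so s (ρ_m − ρ_w) = t (ρ_sed − ρ_w).
s = 4062 m × (2200 − 1020) / (3230 − 1020) = 2170 m.

2170 m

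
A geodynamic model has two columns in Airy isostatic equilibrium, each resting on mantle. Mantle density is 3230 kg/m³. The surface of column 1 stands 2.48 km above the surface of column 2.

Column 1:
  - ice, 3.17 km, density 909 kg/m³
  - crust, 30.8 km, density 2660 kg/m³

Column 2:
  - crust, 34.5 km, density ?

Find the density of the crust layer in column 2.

Take the compensation level at the base of the deeper column (depth z_c below the surface of column 1) and equate Σ ρ_i t_i down to z_c; mantle fills any gap and the z_c terms cancel.
Column 1: 3.17×909 + 30.8×2660 + (z_c − 33.97)×3230
Column 2: 2.48×0 + 34.5×ρ + (z_c − 2.48 − 34.5)×3230
The z_c×3230 term appears on both sides and cancels. Collect the known terms of each column as K = Σ(ρt)_known − 3230 × (depth of known layers): K_1 = 84809.53 − 3230×33.97 = −24913.57; K_2 = 0 − 3230×(2.48 + 34.5) = −119445.4.
Balance: K_1 = K_2 + 34.5×ρ, so ρ = (K_1 − K_2)/34.5 = 94531.8/34.5 = 2740 kg/m³.

2740 kg/m³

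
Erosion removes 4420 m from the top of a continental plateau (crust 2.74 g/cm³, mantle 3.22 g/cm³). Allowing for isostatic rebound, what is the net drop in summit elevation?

659 m

Rebound u = e ρ_c/ρ_m = 4420 m × 2.74/3.22 = 3761 m.
Net surface drop = e − u = 4420 m − 3761 m = e (ρ_m − ρ_c)/ρ_m = 659 m.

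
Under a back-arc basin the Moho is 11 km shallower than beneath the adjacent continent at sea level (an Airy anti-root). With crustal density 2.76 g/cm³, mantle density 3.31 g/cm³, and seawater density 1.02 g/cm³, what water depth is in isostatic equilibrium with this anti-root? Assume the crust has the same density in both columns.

3.48 km

Replacing a thickness d of crust by seawater at the top must be balanced by replacing crust with mantle at the base: d (ρ_c − ρ_w) = a (ρ_m − ρ_c).
d = a (ρ_m − ρ_c)/(ρ_c − ρ_w) = 11 km × 0.55/1.74 = 3.48 km.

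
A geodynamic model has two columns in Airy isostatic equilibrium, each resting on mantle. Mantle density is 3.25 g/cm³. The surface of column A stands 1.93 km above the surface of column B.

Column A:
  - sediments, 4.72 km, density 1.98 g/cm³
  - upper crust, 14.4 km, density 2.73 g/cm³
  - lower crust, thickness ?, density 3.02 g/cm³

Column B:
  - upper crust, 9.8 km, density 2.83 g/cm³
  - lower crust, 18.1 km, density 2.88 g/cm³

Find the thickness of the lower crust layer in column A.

Take the compensation level at the base of the deeper column (depth z_c below the surface of column A) and equate Σ ρ_i t_i down to z_c; mantle fills any gap and the z_c terms cancel.
Column A: 4.72×1.98 + 14.4×2.73 + x×3.02 + (z_c − 19.12 − x)×3.25
Column B: 1.93×0 + 9.8×2.83 + 18.1×2.88 + (z_c − 1.93 − 27.9)×3.25
The z_c×3.25 term appears on both sides and cancels. Collect the known terms of each column as K = Σ(ρt)_known − 3.25 × (depth of known layers): K_A = 48.6576 − 3.25×19.12 = −13.4824; K_B = 79.862 − 3.25×(1.93 + 27.9) = −17.0855.
Balance: K_A − x×(3.25 − 3.02) = K_B, so x = (K_A − K_B)/(3.25 − 3.02) = 3.6031/0.23 = 15.7 km.

15.7 km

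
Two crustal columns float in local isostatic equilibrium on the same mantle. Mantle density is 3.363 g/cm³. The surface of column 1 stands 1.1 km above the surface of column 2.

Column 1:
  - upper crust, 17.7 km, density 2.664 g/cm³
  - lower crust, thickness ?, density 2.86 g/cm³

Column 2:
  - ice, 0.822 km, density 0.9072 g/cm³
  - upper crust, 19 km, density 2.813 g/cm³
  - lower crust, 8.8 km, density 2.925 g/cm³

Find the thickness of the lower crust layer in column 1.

Take the compensation level at the base of the deeper column (depth z_c below the surface of column 1) and equate Σ ρ_i t_i down to z_c; mantle fills any gap and the z_c terms cancel.
Column 1: 17.7×2.664 + x×2.86 + (z_c − 17.7 − x)×3.363
Column 2: 1.1×0 + 0.822×0.9072 + 19×2.813 + 8.8×2.925 + (z_c − 1.1 − 28.622)×3.363
The z_c×3.363 term appears on both sides and cancels. Collect the known terms of each column as K = Σ(ρt)_known − 3.363 × (depth of known layers): K_1 = 47.1528 − 3.363×17.7 = −12.3723; K_2 = 79.9327184 − 3.363×(1.1 + 28.622) = −20.0223676.
Balance: K_1 − x×(3.363 − 2.86) = K_2, so x = (K_1 − K_2)/(3.363 − 2.86) = 7.65007/0.503 = 15.2 km.

15.2 km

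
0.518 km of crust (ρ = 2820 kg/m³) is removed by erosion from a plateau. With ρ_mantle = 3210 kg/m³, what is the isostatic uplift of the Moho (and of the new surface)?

Unloading: uplift u = e ρ_c/ρ_m = 0.518 km × 2820/3210 = 0.455 km.

0.455 km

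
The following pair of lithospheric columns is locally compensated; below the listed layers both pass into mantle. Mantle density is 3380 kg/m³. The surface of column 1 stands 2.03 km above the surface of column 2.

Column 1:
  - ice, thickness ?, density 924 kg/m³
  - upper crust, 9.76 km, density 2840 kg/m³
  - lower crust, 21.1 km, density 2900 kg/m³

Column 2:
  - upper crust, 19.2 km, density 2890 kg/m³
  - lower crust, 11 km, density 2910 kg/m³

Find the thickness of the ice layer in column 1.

2.46 km

Take the compensation level at the base of the deeper column (depth z_c below the surface of column 1) and equate Σ ρ_i t_i down to z_c; mantle fills any gap and the z_c terms cancel.
Column 1: x×924 + 9.76×2840 + 21.1×2900 + (z_c − 30.86 − x)×3380
Column 2: 2.03×0 + 19.2×2890 + 11×2910 + (z_c − 2.03 − 30.2)×3380
The z_c×3380 term appears on both sides and cancels. Collect the known terms of each column as K = Σ(ρt)_known − 3380 × (depth of known layers): K_1 = 88908.4 − 3380×30.86 = −15398.4; K_2 = 87498 − 3380×(2.03 + 30.2) = −21439.4.
Balance: K_1 − x×(3380 − 924) = K_2, so x = (K_1 − K_2)/(3380 − 924) = 6041/2456 = 2.46 km.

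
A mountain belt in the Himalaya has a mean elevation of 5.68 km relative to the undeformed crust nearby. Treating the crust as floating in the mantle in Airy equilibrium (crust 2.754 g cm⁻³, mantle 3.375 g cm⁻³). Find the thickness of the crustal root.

25.2 km

Balancing pressure at the compensation depth: the weight of the topography is balanced by the buoyancy of the root, ρ_c h = (ρ_m − ρ_c) r.
r = h · ρ_c / (ρ_m − ρ_c) = 5.68 km × 2.754 / (3.375 − 2.754) = 25.2 km.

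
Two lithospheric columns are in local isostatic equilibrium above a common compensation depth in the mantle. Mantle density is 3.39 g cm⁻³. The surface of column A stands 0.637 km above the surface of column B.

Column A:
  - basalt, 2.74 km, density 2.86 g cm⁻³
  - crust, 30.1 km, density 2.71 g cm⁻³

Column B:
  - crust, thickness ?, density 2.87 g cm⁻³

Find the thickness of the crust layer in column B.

38 km

Take the compensation level at the base of the deeper column (depth z_c below the surface of column A) and equate Σ ρ_i t_i down to z_c; mantle fills any gap and the z_c terms cancel.
Column A: 2.74×2.86 + 30.1×2.71 + (z_c − 32.84)×3.39
Column B: 0.637×0 + x×2.87 + (z_c − 0.637 − 0 − x)×3.39
The z_c×3.39 term appears on both sides and cancels. Collect the known terms of each column as K = Σ(ρt)_known − 3.39 × (depth of known layers): K_A = 89.4074 − 3.39×32.84 = −21.9202; K_B = 0 − 3.39×(0.637 + 0) = −2.15943.
Balance: K_A = K_B − x×(3.39 − 2.87), so x = (K_B − K_A)/(3.39 − 2.87) = 19.7608/0.52 = 38 km.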